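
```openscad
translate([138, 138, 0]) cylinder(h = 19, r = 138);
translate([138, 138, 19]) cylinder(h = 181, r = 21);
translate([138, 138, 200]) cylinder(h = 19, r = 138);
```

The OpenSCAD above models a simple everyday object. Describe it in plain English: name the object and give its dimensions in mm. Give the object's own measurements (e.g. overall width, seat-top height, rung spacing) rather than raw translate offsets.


A spool: two coaxial disc flanges of radius 138 mm and thickness 19 mm, joined by a core cylinder of radius 21 mm and height 181 mm. The lower flange rests on z = 0 and the three cylinders share a vertical axis.


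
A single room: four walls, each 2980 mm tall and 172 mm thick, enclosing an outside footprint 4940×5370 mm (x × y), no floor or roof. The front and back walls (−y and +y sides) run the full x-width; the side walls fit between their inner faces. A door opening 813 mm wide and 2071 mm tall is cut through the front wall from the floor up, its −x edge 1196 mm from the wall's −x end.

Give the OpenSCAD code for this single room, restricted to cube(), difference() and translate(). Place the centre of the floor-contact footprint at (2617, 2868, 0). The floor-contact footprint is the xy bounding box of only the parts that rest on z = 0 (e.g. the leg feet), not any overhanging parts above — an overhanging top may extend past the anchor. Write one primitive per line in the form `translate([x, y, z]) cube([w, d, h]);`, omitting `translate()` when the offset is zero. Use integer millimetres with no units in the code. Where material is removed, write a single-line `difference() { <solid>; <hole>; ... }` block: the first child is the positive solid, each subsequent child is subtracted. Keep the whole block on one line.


difference() { translate([147, 183, 0]) cube([4940, 172, 2980]); translate([1343, 183, 0]) cube([813, 172, 2071]); }
translate([147, 5381, 0]) cube([4940, 172, 2980]);
translate([147, 355, 0]) cube([172, 5026, 2980]);
translate([4915, 355, 0]) cube([172, 5026, 2980]);


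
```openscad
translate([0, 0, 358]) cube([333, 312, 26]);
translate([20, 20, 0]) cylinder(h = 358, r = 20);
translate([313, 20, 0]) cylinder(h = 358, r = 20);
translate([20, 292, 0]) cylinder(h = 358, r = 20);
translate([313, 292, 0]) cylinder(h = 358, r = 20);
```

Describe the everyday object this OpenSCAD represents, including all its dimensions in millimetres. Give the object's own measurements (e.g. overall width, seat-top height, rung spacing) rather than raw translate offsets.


A simple wooden stool: a rectangular seat 333 mm (x) by 312 mm (y), 26 mm thick, top face at z = 384 mm, on four round legs, each 40 mm in diameter. The legs rest on z = 0, each leg's axis is inset half a diameter from the nearest pair of seat edges (so the leg's bounding box is flush with the corner).


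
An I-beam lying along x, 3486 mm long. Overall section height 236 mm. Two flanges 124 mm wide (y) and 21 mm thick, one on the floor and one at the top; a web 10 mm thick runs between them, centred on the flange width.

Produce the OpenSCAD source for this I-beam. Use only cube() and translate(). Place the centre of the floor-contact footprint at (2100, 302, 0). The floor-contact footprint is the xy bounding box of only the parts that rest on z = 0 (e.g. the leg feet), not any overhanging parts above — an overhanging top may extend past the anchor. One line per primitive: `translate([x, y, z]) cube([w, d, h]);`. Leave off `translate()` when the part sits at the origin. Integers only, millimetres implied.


translate([357, 240, 0]) cube([3486, 124, 21]);
translate([357, 297, 21]) cube([3486, 10, 194]);
translate([357, 240, 215]) cube([3486, 124, 21]);


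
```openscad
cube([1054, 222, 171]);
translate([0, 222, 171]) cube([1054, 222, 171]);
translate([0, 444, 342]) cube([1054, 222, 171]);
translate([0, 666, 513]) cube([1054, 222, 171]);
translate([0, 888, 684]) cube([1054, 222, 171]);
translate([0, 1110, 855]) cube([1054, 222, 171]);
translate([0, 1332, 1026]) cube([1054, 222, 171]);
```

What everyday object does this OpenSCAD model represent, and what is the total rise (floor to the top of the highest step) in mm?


A staircase. The total rise is 1197 mm.

7 identical blocks, each offset up and back from the previous — a staircase. Each step is 171 mm tall and there are 7 of them, so the total rise is 7 × 171 = 1197 mm.


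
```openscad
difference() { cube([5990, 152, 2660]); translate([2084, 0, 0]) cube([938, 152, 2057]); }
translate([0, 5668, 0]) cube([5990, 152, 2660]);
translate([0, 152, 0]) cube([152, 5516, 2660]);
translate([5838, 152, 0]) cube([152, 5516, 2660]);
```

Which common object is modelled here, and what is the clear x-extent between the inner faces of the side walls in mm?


A single room. The interior width is 5686 mm.

Four walls enclosing a rectangle with a door in the front wall — a room. Outside width 5990 minus two 152 mm walls gives 5686 mm.


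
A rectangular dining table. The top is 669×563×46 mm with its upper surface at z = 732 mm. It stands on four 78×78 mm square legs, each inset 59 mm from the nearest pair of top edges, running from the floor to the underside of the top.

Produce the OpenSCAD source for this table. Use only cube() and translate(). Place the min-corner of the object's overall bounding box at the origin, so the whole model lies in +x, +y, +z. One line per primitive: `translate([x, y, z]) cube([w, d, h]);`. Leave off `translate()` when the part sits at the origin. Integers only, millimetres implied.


translate([0, 0, 686]) cube([669, 563, 46]);
translate([59, 59, 0]) cube([78, 78, 686]);
translate([532, 59, 0]) cube([78, 78, 686]);
translate([59, 426, 0]) cube([78, 78, 686]);
translate([532, 426, 0]) cube([78, 78, 686]);


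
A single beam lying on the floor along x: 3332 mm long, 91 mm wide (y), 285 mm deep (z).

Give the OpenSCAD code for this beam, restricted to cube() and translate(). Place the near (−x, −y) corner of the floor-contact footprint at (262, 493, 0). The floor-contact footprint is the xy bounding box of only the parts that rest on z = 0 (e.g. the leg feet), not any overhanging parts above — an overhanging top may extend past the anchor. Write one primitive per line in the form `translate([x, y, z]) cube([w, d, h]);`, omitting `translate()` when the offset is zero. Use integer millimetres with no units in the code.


translate([262, 493, 0]) cube([3332, 91, 285]);


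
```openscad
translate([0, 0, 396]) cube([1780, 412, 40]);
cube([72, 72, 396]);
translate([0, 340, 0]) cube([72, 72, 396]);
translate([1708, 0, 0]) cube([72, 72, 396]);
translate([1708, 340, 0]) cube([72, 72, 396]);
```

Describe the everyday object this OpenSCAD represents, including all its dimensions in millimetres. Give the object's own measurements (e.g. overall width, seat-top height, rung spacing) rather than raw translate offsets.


A long wooden bench with a 1780 mm (x) × 412 mm (y) seat, 40 mm thick, its top surface 436 mm above the floor. Four 72 mm square legs at the seat corners, flush with the edges, run from z = 0 to the seat underside.


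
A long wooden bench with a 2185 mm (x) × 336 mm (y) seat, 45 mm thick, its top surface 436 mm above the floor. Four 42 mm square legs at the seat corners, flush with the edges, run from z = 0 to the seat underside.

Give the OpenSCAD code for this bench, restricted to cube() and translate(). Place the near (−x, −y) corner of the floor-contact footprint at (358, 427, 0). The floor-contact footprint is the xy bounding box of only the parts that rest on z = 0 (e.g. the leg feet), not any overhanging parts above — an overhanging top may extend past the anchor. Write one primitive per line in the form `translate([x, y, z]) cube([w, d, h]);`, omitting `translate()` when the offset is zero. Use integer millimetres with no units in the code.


translate([358, 427, 391]) cube([2185, 336, 45]);
translate([358, 427, 0]) cube([42, 42, 391]);
translate([358, 721, 0]) cube([42, 42, 391]);
translate([2501, 427, 0]) cube([42, 42, 391]);
translate([2501, 721, 0]) cube([42, 42, 391]);


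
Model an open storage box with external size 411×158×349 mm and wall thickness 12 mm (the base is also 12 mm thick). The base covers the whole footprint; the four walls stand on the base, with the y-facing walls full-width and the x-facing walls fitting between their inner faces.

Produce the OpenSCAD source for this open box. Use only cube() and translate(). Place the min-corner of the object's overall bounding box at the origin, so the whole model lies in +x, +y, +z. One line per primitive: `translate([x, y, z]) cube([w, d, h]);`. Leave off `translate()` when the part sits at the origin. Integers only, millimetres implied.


cube([411, 158, 12]);
translate([0, 0, 12]) cube([411, 12, 337]);
translate([0, 146, 12]) cube([411, 12, 337]);
translate([0, 12, 12]) cube([12, 134, 337]);
translate([399, 12, 12]) cube([12, 134, 337]);


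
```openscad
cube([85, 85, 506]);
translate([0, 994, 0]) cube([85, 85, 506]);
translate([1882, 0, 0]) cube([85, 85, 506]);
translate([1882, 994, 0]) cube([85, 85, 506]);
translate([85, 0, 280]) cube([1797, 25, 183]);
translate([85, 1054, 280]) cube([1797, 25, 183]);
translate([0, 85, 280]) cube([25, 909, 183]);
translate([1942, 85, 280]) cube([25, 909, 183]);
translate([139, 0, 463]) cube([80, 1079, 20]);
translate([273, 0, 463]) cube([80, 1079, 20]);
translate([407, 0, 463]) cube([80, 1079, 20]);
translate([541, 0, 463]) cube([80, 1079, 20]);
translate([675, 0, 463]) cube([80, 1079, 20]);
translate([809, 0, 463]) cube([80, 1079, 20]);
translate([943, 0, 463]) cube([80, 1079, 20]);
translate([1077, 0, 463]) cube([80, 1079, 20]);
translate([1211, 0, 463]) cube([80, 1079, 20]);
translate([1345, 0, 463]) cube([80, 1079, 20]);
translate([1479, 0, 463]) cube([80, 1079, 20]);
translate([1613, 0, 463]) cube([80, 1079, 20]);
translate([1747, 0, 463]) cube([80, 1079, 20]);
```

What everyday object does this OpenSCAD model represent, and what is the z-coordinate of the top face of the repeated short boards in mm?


A bed frame. The slat-top height is 483 mm.

Four posts, four rails, and a row of slats — a bed frame. Slats sit on the rails at z = 280 + 183 = 463; with slat thickness 20, the top is 483 mm.


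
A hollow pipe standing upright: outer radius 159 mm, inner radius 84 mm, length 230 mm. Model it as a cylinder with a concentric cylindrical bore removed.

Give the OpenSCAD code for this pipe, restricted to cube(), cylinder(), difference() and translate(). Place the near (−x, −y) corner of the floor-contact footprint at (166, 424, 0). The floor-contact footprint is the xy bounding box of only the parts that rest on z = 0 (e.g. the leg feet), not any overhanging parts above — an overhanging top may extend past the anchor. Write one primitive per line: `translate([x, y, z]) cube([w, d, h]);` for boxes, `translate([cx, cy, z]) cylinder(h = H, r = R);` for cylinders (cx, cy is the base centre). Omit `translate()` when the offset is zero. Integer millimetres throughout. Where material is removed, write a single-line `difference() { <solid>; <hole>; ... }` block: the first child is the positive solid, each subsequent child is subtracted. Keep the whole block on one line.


difference() { translate([325, 583, 0]) cylinder(h = 230, r = 159); translate([325, 583, 0]) cylinder(h = 230, r = 84); }


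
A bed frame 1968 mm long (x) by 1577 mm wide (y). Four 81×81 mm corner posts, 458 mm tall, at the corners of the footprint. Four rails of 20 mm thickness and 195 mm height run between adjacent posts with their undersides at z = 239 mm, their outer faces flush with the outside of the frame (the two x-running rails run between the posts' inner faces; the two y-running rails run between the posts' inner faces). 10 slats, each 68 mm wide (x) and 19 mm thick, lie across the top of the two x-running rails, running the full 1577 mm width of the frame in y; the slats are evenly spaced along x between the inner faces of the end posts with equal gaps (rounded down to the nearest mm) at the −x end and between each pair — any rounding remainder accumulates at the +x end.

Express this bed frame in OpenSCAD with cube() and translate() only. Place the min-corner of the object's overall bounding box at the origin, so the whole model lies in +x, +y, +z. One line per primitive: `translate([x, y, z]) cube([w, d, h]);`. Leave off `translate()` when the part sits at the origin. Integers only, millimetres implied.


// slat z = rail_z + rail_h = 239 + 195 = 434
// slat gap = ⌊(1806 − 10·68) / 11⌋ = 102
cube([81, 81, 458]);
translate([0, 1496, 0]) cube([81, 81, 458]);
translate([1887, 0, 0]) cube([81, 81, 458]);
translate([1887, 1496, 0]) cube([81, 81, 458]);
translate([81, 0, 239]) cube([1806, 20, 195]);
translate([81, 1557, 239]) cube([1806, 20, 195]);
translate([0, 81, 239]) cube([20, 1415, 195]);
translate([1948, 81, 239]) cube([20, 1415, 195]);
translate([183, 0, 434]) cube([68, 1577, 19]);
translate([353, 0, 434]) cube([68, 1577, 19]);
translate([523, 0, 434]) cube([68, 1577, 19]);
translate([693, 0, 434]) cube([68, 1577, 19]);
translate([863, 0, 434]) cube([68, 1577, 19]);
translate([1033, 0, 434]) cube([68, 1577, 19]);
translate([1203, 0, 434]) cube([68, 1577, 19]);
translate([1373, 0, 434]) cube([68, 1577, 19]);
translate([1543, 0, 434]) cube([68, 1577, 19]);
translate([1713, 0, 434]) cube([68, 1577, 19]);


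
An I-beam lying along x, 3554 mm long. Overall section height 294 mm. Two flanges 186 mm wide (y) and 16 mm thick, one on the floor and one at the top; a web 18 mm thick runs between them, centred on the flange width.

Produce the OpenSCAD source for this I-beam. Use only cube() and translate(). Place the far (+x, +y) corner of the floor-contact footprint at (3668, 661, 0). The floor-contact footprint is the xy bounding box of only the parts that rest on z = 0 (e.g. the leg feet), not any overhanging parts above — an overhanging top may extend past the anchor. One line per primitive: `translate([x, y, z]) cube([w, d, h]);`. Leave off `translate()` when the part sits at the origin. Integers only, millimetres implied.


translate([114, 475, 0]) cube([3554, 186, 16]);
translate([114, 559, 16]) cube([3554, 18, 262]);
translate([114, 475, 278]) cube([3554, 186, 16]);


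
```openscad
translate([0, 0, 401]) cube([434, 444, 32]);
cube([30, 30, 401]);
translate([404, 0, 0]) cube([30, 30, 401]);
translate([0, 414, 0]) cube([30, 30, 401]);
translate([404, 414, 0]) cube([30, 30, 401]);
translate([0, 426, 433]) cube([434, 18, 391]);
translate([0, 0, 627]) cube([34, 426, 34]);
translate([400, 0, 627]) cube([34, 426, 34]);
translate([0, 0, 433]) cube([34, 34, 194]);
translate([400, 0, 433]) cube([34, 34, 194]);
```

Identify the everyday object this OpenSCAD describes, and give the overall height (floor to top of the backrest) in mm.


A chair. The overall height is 824 mm.

A slab on four corner posts with a tall panel at the back — a chair. The seat slab sits at z = 401 with thickness 32, and the 391 mm backrest starts at the seat top, so the overall height is 401 + 32 + 391 = 824 mm.


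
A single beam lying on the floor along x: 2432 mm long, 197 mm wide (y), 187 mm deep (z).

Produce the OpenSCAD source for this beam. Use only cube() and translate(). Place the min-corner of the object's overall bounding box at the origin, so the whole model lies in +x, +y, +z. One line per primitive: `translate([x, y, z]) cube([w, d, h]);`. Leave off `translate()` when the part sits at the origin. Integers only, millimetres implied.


cube([2432, 197, 187]);


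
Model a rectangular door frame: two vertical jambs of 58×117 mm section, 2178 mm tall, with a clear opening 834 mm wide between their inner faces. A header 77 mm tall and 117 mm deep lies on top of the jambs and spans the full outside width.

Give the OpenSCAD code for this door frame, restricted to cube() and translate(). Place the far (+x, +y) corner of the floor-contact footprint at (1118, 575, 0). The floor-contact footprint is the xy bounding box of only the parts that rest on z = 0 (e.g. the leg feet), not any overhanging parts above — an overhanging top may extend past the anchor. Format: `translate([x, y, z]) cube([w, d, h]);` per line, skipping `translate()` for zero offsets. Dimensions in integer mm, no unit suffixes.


translate([168, 458, 0]) cube([58, 117, 2178]);
translate([1060, 458, 0]) cube([58, 117, 2178]);
translate([168, 458, 2178]) cube([950, 117, 77]);


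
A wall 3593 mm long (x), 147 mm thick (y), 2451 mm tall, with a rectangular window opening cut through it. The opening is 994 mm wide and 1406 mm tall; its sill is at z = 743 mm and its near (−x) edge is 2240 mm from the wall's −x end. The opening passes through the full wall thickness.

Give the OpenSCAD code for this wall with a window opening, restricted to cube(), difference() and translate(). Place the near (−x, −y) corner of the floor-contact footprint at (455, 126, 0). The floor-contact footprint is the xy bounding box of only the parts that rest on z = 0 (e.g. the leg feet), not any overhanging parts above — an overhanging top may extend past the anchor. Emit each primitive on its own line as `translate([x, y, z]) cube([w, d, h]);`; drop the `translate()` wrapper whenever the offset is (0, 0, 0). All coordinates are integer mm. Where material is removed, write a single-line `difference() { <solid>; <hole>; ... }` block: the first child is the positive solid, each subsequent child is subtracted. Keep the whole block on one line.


difference() { translate([455, 126, 0]) cube([3593, 147, 2451]); translate([2695, 126, 743]) cube([994, 147, 1406]); }


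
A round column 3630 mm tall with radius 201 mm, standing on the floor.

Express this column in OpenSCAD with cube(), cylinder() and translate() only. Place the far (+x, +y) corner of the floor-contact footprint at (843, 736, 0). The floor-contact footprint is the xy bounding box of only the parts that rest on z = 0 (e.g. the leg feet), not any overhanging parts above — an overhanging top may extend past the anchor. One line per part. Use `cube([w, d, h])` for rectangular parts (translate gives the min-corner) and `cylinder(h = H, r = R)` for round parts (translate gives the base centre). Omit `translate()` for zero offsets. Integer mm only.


translate([642, 535, 0]) cylinder(h = 3630, r = 201);


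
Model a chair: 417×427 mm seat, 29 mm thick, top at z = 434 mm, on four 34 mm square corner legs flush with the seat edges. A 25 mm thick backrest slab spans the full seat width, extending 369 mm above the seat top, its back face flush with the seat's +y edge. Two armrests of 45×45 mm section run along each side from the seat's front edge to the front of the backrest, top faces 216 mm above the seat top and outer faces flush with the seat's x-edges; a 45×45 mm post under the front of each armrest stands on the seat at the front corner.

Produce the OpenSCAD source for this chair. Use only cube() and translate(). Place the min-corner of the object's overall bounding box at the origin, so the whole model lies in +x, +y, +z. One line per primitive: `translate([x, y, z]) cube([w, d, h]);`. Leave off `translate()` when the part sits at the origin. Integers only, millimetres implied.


translate([0, 0, 405]) cube([417, 427, 29]);
cube([34, 34, 405]);
translate([383, 0, 0]) cube([34, 34, 405]);
translate([0, 393, 0]) cube([34, 34, 405]);
translate([383, 393, 0]) cube([34, 34, 405]);
translate([0, 402, 434]) cube([417, 25, 369]);
translate([0, 0, 605]) cube([45, 402, 45]);
translate([372, 0, 605]) cube([45, 402, 45]);
translate([0, 0, 434]) cube([45, 45, 171]);
translate([372, 0, 434]) cube([45, 45, 171]);


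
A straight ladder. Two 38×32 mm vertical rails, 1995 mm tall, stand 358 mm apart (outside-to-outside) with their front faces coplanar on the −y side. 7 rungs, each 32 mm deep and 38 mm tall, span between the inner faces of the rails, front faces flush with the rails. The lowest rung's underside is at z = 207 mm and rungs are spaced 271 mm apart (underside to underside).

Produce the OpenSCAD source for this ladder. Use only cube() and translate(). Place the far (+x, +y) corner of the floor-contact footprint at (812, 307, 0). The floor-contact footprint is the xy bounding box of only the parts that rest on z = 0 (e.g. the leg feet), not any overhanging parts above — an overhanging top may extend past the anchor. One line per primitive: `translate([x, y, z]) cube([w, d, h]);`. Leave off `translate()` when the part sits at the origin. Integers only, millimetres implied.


translate([454, 275, 0]) cube([38, 32, 1995]);
translate([774, 275, 0]) cube([38, 32, 1995]);
translate([492, 275, 207]) cube([282, 32, 38]);
translate([492, 275, 478]) cube([282, 32, 38]);
translate([492, 275, 749]) cube([282, 32, 38]);
translate([492, 275, 1020]) cube([282, 32, 38]);
translate([492, 275, 1291]) cube([282, 32, 38]);
translate([492, 275, 1562]) cube([282, 32, 38]);
translate([492, 275, 1833]) cube([282, 32, 38]);


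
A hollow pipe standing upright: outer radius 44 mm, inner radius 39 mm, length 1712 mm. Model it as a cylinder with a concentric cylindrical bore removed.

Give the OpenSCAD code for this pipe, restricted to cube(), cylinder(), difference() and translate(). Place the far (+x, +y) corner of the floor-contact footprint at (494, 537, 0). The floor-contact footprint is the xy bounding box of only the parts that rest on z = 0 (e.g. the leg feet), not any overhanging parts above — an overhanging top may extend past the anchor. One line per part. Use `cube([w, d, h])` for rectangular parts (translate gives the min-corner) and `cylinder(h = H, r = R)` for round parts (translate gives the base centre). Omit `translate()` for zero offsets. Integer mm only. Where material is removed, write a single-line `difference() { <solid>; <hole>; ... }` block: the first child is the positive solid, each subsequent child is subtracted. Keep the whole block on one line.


difference() { translate([450, 493, 0]) cylinder(h = 1712, r = 44); translate([450, 493, 0]) cylinder(h = 1712, r = 39); }


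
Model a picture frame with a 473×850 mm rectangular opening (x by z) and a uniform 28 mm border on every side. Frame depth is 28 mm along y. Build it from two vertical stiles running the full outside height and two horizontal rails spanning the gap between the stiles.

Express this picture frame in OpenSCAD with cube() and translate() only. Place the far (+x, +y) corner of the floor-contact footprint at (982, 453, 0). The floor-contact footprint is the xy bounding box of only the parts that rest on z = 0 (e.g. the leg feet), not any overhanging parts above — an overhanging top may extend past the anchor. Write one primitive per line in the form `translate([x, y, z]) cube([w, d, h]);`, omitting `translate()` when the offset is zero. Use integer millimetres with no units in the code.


translate([453, 425, 0]) cube([28, 28, 906]);
translate([954, 425, 0]) cube([28, 28, 906]);
translate([481, 425, 0]) cube([473, 28, 28]);
translate([481, 425, 878]) cube([473, 28, 28]);


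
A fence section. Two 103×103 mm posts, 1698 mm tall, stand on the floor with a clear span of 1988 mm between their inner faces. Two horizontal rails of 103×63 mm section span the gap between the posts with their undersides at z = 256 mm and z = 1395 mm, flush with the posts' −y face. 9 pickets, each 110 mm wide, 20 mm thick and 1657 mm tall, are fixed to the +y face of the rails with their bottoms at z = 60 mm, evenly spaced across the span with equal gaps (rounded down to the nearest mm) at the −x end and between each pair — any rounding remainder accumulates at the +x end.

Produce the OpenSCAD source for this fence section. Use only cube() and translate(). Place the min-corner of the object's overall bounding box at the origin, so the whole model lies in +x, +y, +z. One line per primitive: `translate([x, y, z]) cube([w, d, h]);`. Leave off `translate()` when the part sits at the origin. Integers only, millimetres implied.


cube([103, 103, 1698]);
translate([2091, 0, 0]) cube([103, 103, 1698]);
translate([103, 0, 256]) cube([1988, 103, 63]);
translate([103, 0, 1395]) cube([1988, 103, 63]);
translate([202, 103, 60]) cube([110, 20, 1657]);
translate([411, 103, 60]) cube([110, 20, 1657]);
translate([620, 103, 60]) cube([110, 20, 1657]);
translate([829, 103, 60]) cube([110, 20, 1657]);
translate([1038, 103, 60]) cube([110, 20, 1657]);
translate([1247, 103, 60]) cube([110, 20, 1657]);
translate([1456, 103, 60]) cube([110, 20, 1657]);
translate([1665, 103, 60]) cube([110, 20, 1657]);
translate([1874, 103, 60]) cube([110, 20, 1657]);


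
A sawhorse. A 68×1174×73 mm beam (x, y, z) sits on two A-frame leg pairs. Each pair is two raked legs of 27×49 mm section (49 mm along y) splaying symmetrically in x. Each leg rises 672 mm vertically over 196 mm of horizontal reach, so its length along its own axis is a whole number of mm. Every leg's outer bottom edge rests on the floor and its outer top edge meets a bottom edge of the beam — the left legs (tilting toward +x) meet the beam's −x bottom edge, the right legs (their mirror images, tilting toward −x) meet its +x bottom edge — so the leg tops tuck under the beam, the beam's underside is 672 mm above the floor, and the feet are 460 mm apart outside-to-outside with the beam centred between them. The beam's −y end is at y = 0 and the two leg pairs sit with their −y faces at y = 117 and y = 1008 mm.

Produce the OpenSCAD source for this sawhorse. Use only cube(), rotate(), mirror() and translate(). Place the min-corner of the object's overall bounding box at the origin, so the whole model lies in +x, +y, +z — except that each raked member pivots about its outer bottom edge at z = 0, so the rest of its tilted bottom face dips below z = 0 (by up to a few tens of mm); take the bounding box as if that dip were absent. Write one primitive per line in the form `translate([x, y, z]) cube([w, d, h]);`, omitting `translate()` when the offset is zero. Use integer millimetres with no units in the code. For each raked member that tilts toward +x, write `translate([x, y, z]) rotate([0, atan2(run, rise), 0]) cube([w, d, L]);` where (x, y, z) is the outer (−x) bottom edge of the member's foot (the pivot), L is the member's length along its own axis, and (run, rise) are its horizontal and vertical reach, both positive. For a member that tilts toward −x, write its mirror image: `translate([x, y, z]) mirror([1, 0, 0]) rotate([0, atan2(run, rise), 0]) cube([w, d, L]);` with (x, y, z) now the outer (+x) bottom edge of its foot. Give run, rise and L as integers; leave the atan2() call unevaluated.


translate([196, 0, 672]) cube([68, 1174, 73]);
translate([0, 117, 0]) rotate([0, atan2(196, 672), 0]) cube([27, 49, 700]);
translate([460, 117, 0]) mirror([1, 0, 0]) rotate([0, atan2(196, 672), 0]) cube([27, 49, 700]);
translate([0, 1008, 0]) rotate([0, atan2(196, 672), 0]) cube([27, 49, 700]);
translate([460, 1008, 0]) mirror([1, 0, 0]) rotate([0, atan2(196, 672), 0]) cube([27, 49, 700]);


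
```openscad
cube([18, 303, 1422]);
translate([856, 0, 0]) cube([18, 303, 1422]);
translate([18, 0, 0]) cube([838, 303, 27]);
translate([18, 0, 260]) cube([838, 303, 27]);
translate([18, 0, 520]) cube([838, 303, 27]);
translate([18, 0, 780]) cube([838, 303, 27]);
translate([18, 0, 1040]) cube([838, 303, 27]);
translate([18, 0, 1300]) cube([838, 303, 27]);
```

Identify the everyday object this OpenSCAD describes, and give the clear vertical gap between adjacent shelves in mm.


A bookshelf. The clear shelf gap is 233 mm.

Two tall side panels with 6 horizontal boards between them — a bookshelf. The first two shelf undersides are at z = 0 and z = 260; with shelf thickness 27, the clear gap is 260 − 0 − 27 = 233 mm.


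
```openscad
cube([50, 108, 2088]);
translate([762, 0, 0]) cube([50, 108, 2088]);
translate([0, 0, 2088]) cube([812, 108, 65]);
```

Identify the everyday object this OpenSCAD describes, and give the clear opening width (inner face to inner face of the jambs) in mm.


A door frame. The clear opening width is 712 mm.

Two 2088 mm tall posts with a header on top — a door frame. The left jamb is 50 mm wide at x = 0; the right jamb starts at x = 762. The clear opening is 762 − 50 = 712 mm.


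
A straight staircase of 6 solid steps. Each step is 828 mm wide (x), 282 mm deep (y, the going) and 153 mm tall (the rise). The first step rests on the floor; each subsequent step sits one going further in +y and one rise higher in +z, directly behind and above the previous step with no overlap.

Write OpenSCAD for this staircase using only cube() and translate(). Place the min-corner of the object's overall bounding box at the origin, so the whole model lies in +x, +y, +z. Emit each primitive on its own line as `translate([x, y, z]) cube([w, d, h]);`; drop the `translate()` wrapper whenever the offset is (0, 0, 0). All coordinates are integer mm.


cube([828, 282, 153]);
translate([0, 282, 153]) cube([828, 282, 153]);
translate([0, 564, 306]) cube([828, 282, 153]);
translate([0, 846, 459]) cube([828, 282, 153]);
translate([0, 1128, 612]) cube([828, 282, 153]);
translate([0, 1410, 765]) cube([828, 282, 153]);


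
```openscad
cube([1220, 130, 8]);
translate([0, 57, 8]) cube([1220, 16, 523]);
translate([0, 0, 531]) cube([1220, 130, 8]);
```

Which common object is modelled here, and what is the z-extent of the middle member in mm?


An I-beam. The web height is 523 mm.

Two wide flanges with a thin centred web — an I-beam. Overall 539 mm minus two 8 mm flanges gives a web of 539 − 2·8 = 523 mm.


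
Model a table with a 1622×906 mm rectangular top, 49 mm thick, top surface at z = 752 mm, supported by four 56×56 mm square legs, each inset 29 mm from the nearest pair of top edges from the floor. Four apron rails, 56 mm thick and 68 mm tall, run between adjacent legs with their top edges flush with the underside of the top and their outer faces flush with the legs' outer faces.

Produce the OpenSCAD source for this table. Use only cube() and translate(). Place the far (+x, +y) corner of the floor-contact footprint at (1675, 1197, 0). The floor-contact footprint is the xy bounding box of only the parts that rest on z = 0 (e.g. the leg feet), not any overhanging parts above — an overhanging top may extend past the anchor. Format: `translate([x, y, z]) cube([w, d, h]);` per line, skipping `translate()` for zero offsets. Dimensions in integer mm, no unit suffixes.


translate([82, 320, 703]) cube([1622, 906, 49]);
translate([111, 349, 0]) cube([56, 56, 703]);
translate([1619, 349, 0]) cube([56, 56, 703]);
translate([111, 1141, 0]) cube([56, 56, 703]);
translate([1619, 1141, 0]) cube([56, 56, 703]);
translate([167, 349, 635]) cube([1452, 56, 68]);
translate([167, 1141, 635]) cube([1452, 56, 68]);
translate([111, 405, 635]) cube([56, 736, 68]);
translate([1619, 405, 635]) cube([56, 736, 68]);


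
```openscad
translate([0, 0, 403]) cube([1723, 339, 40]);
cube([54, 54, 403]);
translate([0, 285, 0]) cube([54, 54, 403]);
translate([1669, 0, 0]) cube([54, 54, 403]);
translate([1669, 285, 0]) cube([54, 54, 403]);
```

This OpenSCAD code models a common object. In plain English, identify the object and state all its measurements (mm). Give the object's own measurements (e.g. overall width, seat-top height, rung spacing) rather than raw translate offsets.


A bench: a 1723×339 mm seat slab, 40 mm thick, top at z = 443 mm, on four 54×54 mm square legs flush with the seat corners and standing on z = 0.


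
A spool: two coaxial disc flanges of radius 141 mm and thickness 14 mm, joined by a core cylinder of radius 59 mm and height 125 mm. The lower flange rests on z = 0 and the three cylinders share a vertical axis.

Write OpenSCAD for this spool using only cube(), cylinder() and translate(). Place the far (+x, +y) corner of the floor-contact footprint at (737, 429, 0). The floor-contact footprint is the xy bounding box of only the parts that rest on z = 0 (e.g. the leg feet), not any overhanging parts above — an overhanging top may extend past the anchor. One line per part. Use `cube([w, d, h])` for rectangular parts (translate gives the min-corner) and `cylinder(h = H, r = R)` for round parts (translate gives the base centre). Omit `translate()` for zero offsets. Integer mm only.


translate([596, 288, 0]) cylinder(h = 14, r = 141);
translate([596, 288, 14]) cylinder(h = 125, r = 59);
translate([596, 288, 139]) cylinder(h = 14, r = 141);


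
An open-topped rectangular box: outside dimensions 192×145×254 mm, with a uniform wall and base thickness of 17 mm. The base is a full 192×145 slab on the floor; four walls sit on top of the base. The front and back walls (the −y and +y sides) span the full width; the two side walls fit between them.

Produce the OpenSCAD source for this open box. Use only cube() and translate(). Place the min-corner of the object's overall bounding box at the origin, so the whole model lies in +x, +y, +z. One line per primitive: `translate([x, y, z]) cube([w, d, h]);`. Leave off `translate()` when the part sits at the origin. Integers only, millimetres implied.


cube([192, 145, 17]);
translate([0, 0, 17]) cube([192, 17, 237]);
translate([0, 128, 17]) cube([192, 17, 237]);
translate([0, 17, 17]) cube([17, 111, 237]);
translate([175, 17, 17]) cube([17, 111, 237]);


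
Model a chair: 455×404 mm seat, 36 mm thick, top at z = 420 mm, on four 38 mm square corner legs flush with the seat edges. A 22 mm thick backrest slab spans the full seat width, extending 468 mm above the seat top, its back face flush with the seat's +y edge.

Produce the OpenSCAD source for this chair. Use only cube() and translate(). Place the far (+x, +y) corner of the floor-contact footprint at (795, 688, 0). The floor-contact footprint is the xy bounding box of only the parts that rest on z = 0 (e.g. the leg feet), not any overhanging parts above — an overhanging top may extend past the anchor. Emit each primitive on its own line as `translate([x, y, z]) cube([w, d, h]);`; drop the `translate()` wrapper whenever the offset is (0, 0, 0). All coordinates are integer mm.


translate([340, 284, 384]) cube([455, 404, 36]);
translate([340, 284, 0]) cube([38, 38, 384]);
translate([757, 284, 0]) cube([38, 38, 384]);
translate([340, 650, 0]) cube([38, 38, 384]);
translate([757, 650, 0]) cube([38, 38, 384]);
translate([340, 666, 420]) cube([455, 22, 468]);


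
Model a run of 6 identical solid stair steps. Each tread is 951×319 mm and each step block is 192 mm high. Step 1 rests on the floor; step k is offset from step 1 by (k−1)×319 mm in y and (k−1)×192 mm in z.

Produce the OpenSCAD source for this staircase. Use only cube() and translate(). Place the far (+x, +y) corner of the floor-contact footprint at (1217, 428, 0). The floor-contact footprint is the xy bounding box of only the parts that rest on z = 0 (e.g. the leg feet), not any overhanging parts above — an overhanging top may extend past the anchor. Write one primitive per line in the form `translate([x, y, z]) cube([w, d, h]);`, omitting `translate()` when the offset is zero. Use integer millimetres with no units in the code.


translate([266, 109, 0]) cube([951, 319, 192]);
translate([266, 428, 192]) cube([951, 319, 192]);
translate([266, 747, 384]) cube([951, 319, 192]);
translate([266, 1066, 576]) cube([951, 319, 192]);
translate([266, 1385, 768]) cube([951, 319, 192]);
translate([266, 1704, 960]) cube([951, 319, 192]);


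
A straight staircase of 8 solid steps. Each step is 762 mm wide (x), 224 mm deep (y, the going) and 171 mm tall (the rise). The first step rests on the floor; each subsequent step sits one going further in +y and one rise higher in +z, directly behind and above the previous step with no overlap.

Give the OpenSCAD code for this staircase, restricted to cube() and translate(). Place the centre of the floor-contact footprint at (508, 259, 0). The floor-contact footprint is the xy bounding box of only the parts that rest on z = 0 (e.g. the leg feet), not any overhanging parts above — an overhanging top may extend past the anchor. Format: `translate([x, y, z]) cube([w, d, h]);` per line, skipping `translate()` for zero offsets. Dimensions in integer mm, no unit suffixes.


translate([127, 147, 0]) cube([762, 224, 171]);
translate([127, 371, 171]) cube([762, 224, 171]);
translate([127, 595, 342]) cube([762, 224, 171]);
translate([127, 819, 513]) cube([762, 224, 171]);
translate([127, 1043, 684]) cube([762, 224, 171]);
translate([127, 1267, 855]) cube([762, 224, 171]);
translate([127, 1491, 1026]) cube([762, 224, 171]);
translate([127, 1715, 1197]) cube([762, 224, 171]);


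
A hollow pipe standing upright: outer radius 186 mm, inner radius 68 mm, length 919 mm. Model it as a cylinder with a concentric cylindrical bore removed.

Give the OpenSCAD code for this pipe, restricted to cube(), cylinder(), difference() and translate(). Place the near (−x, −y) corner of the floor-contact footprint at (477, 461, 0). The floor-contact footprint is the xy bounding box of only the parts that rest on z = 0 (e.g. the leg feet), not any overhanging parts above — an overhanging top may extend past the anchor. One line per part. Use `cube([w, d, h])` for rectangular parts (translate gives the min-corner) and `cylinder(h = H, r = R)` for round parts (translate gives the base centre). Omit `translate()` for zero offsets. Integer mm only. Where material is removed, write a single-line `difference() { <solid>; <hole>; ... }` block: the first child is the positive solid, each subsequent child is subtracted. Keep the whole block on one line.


difference() { translate([663, 647, 0]) cylinder(h = 919, r = 186); translate([663, 647, 0]) cylinder(h = 919, r = 68); }


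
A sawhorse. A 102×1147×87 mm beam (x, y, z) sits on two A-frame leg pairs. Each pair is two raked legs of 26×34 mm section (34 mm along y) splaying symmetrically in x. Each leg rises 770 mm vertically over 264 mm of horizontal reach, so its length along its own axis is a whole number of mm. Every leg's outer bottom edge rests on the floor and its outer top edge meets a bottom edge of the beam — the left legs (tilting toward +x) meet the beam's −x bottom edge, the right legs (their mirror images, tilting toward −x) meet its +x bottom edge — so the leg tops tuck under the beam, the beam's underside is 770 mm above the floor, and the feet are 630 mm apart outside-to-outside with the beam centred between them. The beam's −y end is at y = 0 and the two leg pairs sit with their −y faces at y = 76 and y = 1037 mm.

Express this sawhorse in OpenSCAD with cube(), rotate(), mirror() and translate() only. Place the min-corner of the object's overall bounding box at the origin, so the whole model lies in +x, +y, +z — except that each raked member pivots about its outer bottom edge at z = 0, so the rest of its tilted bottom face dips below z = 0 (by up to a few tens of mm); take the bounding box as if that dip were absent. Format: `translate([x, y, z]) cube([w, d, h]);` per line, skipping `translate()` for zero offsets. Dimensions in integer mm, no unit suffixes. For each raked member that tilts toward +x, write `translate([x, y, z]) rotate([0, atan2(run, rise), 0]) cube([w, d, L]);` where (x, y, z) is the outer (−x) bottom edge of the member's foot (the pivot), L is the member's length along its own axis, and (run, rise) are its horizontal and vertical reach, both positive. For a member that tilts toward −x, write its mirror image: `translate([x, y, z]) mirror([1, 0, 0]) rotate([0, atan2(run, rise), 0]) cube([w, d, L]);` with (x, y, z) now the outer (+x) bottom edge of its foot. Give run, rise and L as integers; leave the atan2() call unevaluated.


translate([264, 0, 770]) cube([102, 1147, 87]);
translate([0, 76, 0]) rotate([0, atan2(264, 770), 0]) cube([26, 34, 814]);
translate([630, 76, 0]) mirror([1, 0, 0]) rotate([0, atan2(264, 770), 0]) cube([26, 34, 814]);
translate([0, 1037, 0]) rotate([0, atan2(264, 770), 0]) cube([26, 34, 814]);
translate([630, 1037, 0]) mirror([1, 0, 0]) rotate([0, atan2(264, 770), 0]) cube([26, 34, 814]);


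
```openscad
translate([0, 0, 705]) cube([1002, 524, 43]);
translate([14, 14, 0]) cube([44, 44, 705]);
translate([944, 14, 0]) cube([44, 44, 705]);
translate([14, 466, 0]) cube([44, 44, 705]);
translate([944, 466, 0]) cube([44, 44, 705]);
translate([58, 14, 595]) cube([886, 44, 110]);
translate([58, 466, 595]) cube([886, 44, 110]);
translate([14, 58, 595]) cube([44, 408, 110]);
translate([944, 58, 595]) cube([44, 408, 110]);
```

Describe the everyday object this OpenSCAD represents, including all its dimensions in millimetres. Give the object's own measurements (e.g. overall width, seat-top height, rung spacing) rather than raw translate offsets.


A table: top 1002 mm (x) × 524 mm (y), 43 mm thick, upper face at z = 748 mm, on four 44×44 mm square legs, each inset 14 mm from the nearest pair of top edges from z = 0 to the bottom of the top. Four apron rails, 44 mm thick and 110 mm tall, run between adjacent legs with their top edges flush with the underside of the top and their outer faces flush with the legs' outer faces.
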